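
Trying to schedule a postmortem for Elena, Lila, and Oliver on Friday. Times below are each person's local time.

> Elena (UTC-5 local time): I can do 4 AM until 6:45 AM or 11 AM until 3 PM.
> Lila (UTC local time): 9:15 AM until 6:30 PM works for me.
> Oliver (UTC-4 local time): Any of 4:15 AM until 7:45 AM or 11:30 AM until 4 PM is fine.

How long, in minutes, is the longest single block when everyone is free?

150

Elena in UTC: 09:00-11:45, 16:00-20:00 (add 5h to convert from UTC-5).
Lila in UTC: 09:15-18:30.
Oliver in UTC: 08:15-11:45, 15:30-20:00 (add 4h to convert from UTC-4).
Elena ∩ Lila: 09:15-11:45, 16:00-18:30.
Elena ∩ Lila ∩ Oliver: 09:15-11:45, 16:00-18:30.
So the common availability across everyone is 09:15-11:45, 16:00-18:30.
The longest is 09:15-11:45 at 150 minutes.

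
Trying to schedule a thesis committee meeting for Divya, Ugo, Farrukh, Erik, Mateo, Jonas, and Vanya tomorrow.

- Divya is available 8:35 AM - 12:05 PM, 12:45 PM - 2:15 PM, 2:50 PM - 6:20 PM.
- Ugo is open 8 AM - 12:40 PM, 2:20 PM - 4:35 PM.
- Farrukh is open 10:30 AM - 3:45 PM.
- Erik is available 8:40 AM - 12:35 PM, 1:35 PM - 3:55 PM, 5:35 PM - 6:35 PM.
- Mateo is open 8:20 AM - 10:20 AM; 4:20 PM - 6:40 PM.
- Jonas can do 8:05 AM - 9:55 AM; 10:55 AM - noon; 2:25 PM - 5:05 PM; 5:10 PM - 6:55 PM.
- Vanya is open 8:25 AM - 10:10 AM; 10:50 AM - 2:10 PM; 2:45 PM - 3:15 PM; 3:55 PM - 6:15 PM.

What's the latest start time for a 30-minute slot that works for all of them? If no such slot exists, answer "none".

none

Divya ∩ Ugo: 08:35-12:05, 14:50-16:35.
Divya ∩ Ugo ∩ Farrukh: 10:30-12:05, 14:50-15:45.
Divya ∩ Ugo ∩ Farrukh ∩ Erik: 10:30-12:05, 14:50-15:45.
Divya ∩ Ugo ∩ Farrukh ∩ Erik ∩ Mateo: ∅.
Divya ∩ Ugo ∩ Farrukh ∩ Erik ∩ Mateo ∩ Jonas: ∅.
Divya ∩ Ugo ∩ Farrukh ∩ Erik ∩ Mateo ∩ Jonas ∩ Vanya: ∅.
There is no time when everyone is free.
No common window is at least 30 minutes long.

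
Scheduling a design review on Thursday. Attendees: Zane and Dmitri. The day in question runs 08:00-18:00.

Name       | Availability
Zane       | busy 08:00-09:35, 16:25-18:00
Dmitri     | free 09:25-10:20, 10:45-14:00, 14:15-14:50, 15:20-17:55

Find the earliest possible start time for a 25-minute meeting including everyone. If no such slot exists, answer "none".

09:35

Zane free: 09:35-16:25 (invert busy blocks within the working day).
Dmitri free: 09:25-10:20, 10:45-14:00, 14:15-14:50, 15:20-17:55.
Zane ∩ Dmitri: 09:35-10:20, 10:45-14:00, 14:15-14:50, 15:20-16:25.
The first common window of at least 25 minutes is 09:35-10:20, so the earliest start is 09:35.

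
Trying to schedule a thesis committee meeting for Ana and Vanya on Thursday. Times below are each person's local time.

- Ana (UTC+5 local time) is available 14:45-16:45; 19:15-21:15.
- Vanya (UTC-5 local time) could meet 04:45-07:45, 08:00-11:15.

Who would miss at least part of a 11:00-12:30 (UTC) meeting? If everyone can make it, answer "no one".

Ana in UTC: 09:45-11:45, 14:15-16:15 (subtract 5h to convert from UTC+5).
Vanya in UTC: 09:45-12:45, 13:00-16:15 (add 5h to convert from UTC-5).
Ana: not fully free for 11:00-12:30. Vanya: free for 11:00-12:30.

Ana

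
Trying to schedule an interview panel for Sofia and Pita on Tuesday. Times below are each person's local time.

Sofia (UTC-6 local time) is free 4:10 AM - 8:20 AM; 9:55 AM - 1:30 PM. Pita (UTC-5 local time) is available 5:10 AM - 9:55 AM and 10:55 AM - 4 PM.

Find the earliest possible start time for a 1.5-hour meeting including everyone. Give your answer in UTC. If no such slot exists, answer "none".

10:10

Sofia in UTC: 10:10-14:20, 15:55-19:30 (add 6h to convert from UTC-6).
Pita in UTC: 10:10-14:55, 15:55-21:00 (add 5h to convert from UTC-5).
Sofia ∩ Pita: 10:10-14:20, 15:55-19:30.
The first common window of at least 90 minutes is 10:10-14:20, so the earliest start is 10:10.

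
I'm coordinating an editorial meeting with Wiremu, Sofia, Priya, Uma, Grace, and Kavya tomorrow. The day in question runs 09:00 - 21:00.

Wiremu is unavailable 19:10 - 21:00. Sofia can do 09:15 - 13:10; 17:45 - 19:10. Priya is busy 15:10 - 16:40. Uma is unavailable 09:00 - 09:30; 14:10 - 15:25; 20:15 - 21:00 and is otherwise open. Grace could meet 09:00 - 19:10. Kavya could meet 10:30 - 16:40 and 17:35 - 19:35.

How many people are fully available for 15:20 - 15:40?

Wiremu free: 09:00-19:10 (invert busy blocks within the working day).
Sofia free: 09:15-13:10, 17:45-19:10.
Priya free: 09:00-15:10, 16:40-21:00 (invert busy blocks within the working day).
Uma free: 09:30-14:10, 15:25-20:15 (invert busy blocks within the working day).
Grace free: 09:00-19:10.
Kavya free: 10:30-16:40, 17:35-19:35.
Wiremu, Grace, and Kavya can make the full 15:20-15:40 slot — that's 3.

3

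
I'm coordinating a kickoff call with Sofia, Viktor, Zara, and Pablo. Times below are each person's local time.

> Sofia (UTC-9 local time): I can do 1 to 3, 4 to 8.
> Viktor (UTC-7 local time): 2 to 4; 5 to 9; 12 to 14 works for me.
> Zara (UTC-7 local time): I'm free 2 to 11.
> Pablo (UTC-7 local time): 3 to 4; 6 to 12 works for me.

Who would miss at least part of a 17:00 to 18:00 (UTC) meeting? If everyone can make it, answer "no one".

Sofia, Viktor

Sofia in UTC: 10:00-12:00, 13:00-17:00 (add 9h to convert from UTC-9).
Viktor in UTC: 09:00-11:00, 12:00-16:00, 19:00-21:00 (add 7h to convert from UTC-7).
Zara in UTC: 09:00-18:00 (add 7h to convert from UTC-7).
Pablo in UTC: 10:00-11:00, 13:00-19:00 (add 7h to convert from UTC-7).
Sofia: not fully free for 17:00-18:00. Viktor: not fully free for 17:00-18:00. Zara: free for 17:00-18:00. Pablo: free for 17:00-18:00.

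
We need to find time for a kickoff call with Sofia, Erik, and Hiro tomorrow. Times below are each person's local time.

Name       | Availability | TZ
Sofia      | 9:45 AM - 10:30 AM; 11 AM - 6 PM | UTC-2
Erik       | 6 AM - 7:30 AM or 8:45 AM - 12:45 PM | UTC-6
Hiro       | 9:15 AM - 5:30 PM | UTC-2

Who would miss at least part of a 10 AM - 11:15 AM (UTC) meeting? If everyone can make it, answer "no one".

Sofia in UTC: 11:45-12:30, 13:00-20:00 (add 2h to convert from UTC-2).
Erik in UTC: 12:00-13:30, 14:45-18:45 (add 6h to convert from UTC-6).
Hiro in UTC: 11:15-19:30 (add 2h to convert from UTC-2).
Sofia: not fully free for 10:00-11:15. Erik: not fully free for 10:00-11:15. Hiro: not fully free for 10:00-11:15.

Erik, Hiro, Sofia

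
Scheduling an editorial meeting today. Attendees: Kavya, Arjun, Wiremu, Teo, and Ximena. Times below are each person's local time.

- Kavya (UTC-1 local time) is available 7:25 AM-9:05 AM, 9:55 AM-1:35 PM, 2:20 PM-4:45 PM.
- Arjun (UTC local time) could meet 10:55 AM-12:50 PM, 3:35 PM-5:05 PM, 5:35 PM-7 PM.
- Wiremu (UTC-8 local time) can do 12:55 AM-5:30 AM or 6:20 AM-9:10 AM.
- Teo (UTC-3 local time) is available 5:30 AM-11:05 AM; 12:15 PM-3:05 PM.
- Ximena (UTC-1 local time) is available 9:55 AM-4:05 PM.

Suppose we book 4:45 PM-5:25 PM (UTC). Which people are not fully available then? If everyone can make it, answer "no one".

Kavya in UTC: 08:25-10:05, 10:55-14:35, 15:20-17:45 (add 1h to convert from UTC-1).
Arjun in UTC: 10:55-12:50, 15:35-17:05, 17:35-19:00.
Wiremu in UTC: 08:55-13:30, 14:20-17:10 (add 8h to convert from UTC-8).
Teo in UTC: 08:30-14:05, 15:15-18:05 (add 3h to convert from UTC-3).
Ximena in UTC: 10:55-17:05 (add 1h to convert from UTC-1).
Kavya: free for 16:45-17:25. Arjun: not fully free for 16:45-17:25. Wiremu: not fully free for 16:45-17:25. Teo: free for 16:45-17:25. Ximena: not fully free for 16:45-17:25.

Arjun, Wiremu, Ximena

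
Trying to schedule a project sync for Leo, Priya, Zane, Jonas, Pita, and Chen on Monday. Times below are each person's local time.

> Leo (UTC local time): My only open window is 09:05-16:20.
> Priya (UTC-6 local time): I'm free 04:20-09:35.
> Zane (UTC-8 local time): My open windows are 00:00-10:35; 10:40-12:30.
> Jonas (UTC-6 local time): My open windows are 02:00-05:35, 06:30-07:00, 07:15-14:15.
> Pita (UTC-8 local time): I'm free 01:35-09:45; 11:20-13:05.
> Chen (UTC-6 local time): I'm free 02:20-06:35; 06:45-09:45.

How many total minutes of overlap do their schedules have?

235

Leo in UTC: 09:05-16:20.
Priya in UTC: 10:20-15:35 (add 6h to convert from UTC-6).
Zane in UTC: 08:00-18:35, 18:40-20:30 (add 8h to convert from UTC-8).
Jonas in UTC: 08:00-11:35, 12:30-13:00, 13:15-20:15 (add 6h to convert from UTC-6).
Pita in UTC: 09:35-17:45, 19:20-21:05 (add 8h to convert from UTC-8).
Chen in UTC: 08:20-12:35, 12:45-15:45 (add 6h to convert from UTC-6).
Leo ∩ Priya: 10:20-15:35.
Leo ∩ Priya ∩ Zane: 10:20-15:35.
Leo ∩ Priya ∩ Zane ∩ Jonas: 10:20-11:35, 12:30-13:00, 13:15-15:35.
Leo ∩ Priya ∩ Zane ∩ Jonas ∩ Pita: 10:20-11:35, 12:30-13:00, 13:15-15:35.
Leo ∩ Priya ∩ Zane ∩ Jonas ∩ Pita ∩ Chen: 10:20-11:35, 12:30-12:35, 12:45-13:00, 13:15-15:35.
Summing the common windows: 75 + 5 + 15 + 140 = 235 minutes.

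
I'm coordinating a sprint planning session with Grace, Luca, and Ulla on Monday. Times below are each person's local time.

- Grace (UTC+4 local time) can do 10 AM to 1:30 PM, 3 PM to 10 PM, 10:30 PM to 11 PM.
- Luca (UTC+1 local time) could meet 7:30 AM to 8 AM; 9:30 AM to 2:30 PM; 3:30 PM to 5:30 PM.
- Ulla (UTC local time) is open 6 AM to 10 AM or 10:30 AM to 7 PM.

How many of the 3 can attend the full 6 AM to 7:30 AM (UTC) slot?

Grace in UTC: 06:00-09:30, 11:00-18:00, 18:30-19:00 (subtract 4h to convert from UTC+4).
Luca in UTC: 06:30-07:00, 08:30-13:30, 14:30-16:30 (subtract 1h to convert from UTC+1).
Ulla in UTC: 06:00-10:00, 10:30-19:00.
Grace and Ulla can make the full 06:00-07:30 slot — that's 2.

2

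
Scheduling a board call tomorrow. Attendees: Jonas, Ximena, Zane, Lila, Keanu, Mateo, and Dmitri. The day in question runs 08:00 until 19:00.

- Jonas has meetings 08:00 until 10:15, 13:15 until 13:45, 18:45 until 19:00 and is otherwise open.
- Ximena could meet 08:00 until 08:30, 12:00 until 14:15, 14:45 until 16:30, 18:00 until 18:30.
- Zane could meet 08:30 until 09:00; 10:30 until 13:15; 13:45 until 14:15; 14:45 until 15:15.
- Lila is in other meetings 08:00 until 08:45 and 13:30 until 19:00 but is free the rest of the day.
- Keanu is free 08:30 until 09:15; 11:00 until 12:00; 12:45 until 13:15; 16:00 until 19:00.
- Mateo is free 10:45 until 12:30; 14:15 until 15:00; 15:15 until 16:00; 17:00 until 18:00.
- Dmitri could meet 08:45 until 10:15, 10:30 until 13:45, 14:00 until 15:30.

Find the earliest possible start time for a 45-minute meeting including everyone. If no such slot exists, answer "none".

none

Jonas free: 10:15-13:15, 13:45-18:45 (invert busy blocks within the working day).
Ximena free: 08:00-08:30, 12:00-14:15, 14:45-16:30, 18:00-18:30.
Zane free: 08:30-09:00, 10:30-13:15, 13:45-14:15, 14:45-15:15.
Lila free: 08:45-13:30 (invert busy blocks within the working day).
Keanu free: 08:30-09:15, 11:00-12:00, 12:45-13:15, 16:00-19:00.
Mateo free: 10:45-12:30, 14:15-15:00, 15:15-16:00, 17:00-18:00.
Dmitri free: 08:45-10:15, 10:30-13:45, 14:00-15:30.
Jonas ∩ Ximena: 12:00-13:15, 13:45-14:15, 14:45-16:30, 18:00-18:30.
Jonas ∩ Ximena ∩ Zane: 12:00-13:15, 13:45-14:15, 14:45-15:15.
Jonas ∩ Ximena ∩ Zane ∩ Lila: 12:00-13:15.
Jonas ∩ Ximena ∩ Zane ∩ Lila ∩ Keanu: 12:45-13:15.
Jonas ∩ Ximena ∩ Zane ∩ Lila ∩ Keanu ∩ Mateo: ∅.
Jonas ∩ Ximena ∩ Zane ∩ Lila ∩ Keanu ∩ Mateo ∩ Dmitri: ∅.
There is no time when everyone is free.
No common window is at least 45 minutes long.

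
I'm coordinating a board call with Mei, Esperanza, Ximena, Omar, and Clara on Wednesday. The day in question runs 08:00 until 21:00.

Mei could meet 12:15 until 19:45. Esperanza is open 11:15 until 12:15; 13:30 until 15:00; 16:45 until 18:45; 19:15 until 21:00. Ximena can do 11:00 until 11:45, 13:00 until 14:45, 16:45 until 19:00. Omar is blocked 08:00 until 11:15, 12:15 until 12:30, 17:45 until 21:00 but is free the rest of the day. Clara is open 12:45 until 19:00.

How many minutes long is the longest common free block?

Mei free: 12:15-19:45.
Esperanza free: 11:15-12:15, 13:30-15:00, 16:45-18:45, 19:15-21:00.
Ximena free: 11:00-11:45, 13:00-14:45, 16:45-19:00.
Omar free: 11:15-12:15, 12:30-17:45 (invert busy blocks within the working day).
Clara free: 12:45-19:00.
Mei ∩ Esperanza: 13:30-15:00, 16:45-18:45, 19:15-19:45.
Mei ∩ Esperanza ∩ Ximena: 13:30-14:45, 16:45-18:45.
Mei ∩ Esperanza ∩ Ximena ∩ Omar: 13:30-14:45, 16:45-17:45.
Mei ∩ Esperanza ∩ Ximena ∩ Omar ∩ Clara: 13:30-14:45, 16:45-17:45.
The longest is 13:30-14:45 at 75 minutes.

75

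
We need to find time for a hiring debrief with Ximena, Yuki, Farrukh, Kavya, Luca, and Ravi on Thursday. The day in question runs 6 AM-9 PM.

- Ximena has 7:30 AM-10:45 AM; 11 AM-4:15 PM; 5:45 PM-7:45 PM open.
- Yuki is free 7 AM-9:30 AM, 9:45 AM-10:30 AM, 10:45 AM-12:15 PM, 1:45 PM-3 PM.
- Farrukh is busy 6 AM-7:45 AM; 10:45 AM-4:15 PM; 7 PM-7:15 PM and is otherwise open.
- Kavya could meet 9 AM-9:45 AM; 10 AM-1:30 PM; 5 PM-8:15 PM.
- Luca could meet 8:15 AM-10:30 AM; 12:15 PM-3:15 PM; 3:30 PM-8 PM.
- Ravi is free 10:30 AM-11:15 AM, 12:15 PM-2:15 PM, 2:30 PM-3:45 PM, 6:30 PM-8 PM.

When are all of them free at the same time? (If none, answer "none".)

none

Ximena free: 07:30-10:45, 11:00-16:15, 17:45-19:45.
Yuki free: 07:00-09:30, 09:45-10:30, 10:45-12:15, 13:45-15:00.
Farrukh free: 07:45-10:45, 16:15-19:00, 19:15-21:00 (invert busy blocks within the working day).
Kavya free: 09:00-09:45, 10:00-13:30, 17:00-20:15.
Luca free: 08:15-10:30, 12:15-15:15, 15:30-20:00.
Ravi free: 10:30-11:15, 12:15-14:15, 14:30-15:45, 18:30-20:00.
Ximena ∩ Yuki: 07:30-09:30, 09:45-10:30, 11:00-12:15, 13:45-15:00.
Ximena ∩ Yuki ∩ Farrukh: 07:45-09:30, 09:45-10:30.
Ximena ∩ Yuki ∩ Farrukh ∩ Kavya: 09:00-09:30, 10:00-10:30.
Ximena ∩ Yuki ∩ Farrukh ∩ Kavya ∩ Luca: 09:00-09:30, 10:00-10:30.
Ximena ∩ Yuki ∩ Farrukh ∩ Kavya ∩ Luca ∩ Ravi: ∅.
There is no time when everyone is free.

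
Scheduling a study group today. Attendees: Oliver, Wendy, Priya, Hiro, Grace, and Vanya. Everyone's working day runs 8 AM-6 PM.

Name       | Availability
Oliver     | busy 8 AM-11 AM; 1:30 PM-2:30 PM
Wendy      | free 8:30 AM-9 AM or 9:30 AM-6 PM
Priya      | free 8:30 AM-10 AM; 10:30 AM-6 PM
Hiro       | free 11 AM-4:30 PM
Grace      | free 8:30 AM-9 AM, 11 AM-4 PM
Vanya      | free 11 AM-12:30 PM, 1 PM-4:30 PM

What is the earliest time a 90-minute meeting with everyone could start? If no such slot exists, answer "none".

Oliver free: 11:00-13:30, 14:30-18:00 (invert busy blocks within the working day).
Wendy free: 08:30-09:00, 09:30-18:00.
Priya free: 08:30-10:00, 10:30-18:00.
Hiro free: 11:00-16:30.
Grace free: 08:30-09:00, 11:00-16:00.
Vanya free: 11:00-12:30, 13:00-16:30.
Oliver ∩ Wendy: 11:00-13:30, 14:30-18:00.
Oliver ∩ Wendy ∩ Priya: 11:00-13:30, 14:30-18:00.
Oliver ∩ Wendy ∩ Priya ∩ Hiro: 11:00-13:30, 14:30-16:30.
Oliver ∩ Wendy ∩ Priya ∩ Hiro ∩ Grace: 11:00-13:30, 14:30-16:00.
Oliver ∩ Wendy ∩ Priya ∩ Hiro ∩ Grace ∩ Vanya: 11:00-12:30, 13:00-13:30, 14:30-16:00.
Those are the intersection windows.
The first common window of at least 90 minutes is 11:00-12:30, so the earliest start is 11:00.

11:00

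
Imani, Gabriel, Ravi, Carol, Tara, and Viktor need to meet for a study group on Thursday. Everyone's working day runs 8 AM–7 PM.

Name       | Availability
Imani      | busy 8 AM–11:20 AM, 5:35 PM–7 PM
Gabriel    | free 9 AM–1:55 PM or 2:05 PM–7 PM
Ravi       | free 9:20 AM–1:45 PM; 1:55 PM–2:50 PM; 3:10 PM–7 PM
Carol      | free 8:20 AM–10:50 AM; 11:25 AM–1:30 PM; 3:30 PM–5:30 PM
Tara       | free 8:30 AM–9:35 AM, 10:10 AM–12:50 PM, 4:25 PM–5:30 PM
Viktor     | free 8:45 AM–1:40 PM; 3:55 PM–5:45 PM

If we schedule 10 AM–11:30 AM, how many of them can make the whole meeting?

Imani free: 11:20-17:35 (invert busy blocks within the working day).
Gabriel free: 09:00-13:55, 14:05-19:00.
Ravi free: 09:20-13:45, 13:55-14:50, 15:10-19:00.
Carol free: 08:20-10:50, 11:25-13:30, 15:30-17:30.
Tara free: 08:30-09:35, 10:10-12:50, 16:25-17:30.
Viktor free: 08:45-13:40, 15:55-17:45.
Gabriel, Ravi, and Viktor can make the full 10:00-11:30 slot — that's 3.

3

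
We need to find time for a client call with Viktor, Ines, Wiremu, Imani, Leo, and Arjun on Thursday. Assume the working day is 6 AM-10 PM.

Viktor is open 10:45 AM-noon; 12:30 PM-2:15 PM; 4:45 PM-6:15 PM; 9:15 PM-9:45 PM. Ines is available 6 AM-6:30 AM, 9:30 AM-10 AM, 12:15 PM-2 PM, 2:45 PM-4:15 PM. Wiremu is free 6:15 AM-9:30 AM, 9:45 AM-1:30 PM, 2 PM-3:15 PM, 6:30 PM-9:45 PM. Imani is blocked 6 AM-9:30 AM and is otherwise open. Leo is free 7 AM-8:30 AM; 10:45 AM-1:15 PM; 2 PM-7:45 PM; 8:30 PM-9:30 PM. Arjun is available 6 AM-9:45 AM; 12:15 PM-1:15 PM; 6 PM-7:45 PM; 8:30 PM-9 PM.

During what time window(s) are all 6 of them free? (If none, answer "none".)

12:30-13:15

Viktor free: 10:45-12:00, 12:30-14:15, 16:45-18:15, 21:15-21:45.
Ines free: 06:00-06:30, 09:30-10:00, 12:15-14:00, 14:45-16:15.
Wiremu free: 06:15-09:30, 09:45-13:30, 14:00-15:15, 18:30-21:45.
Imani free: 09:30-22:00 (invert busy blocks within the working day).
Leo free: 07:00-08:30, 10:45-13:15, 14:00-19:45, 20:30-21:30.
Arjun free: 06:00-09:45, 12:15-13:15, 18:00-19:45, 20:30-21:00.
Viktor ∩ Ines: 12:30-14:00.
Viktor ∩ Ines ∩ Wiremu: 12:30-13:30.
Viktor ∩ Ines ∩ Wiremu ∩ Imani: 12:30-13:30.
Viktor ∩ Ines ∩ Wiremu ∩ Imani ∩ Leo: 12:30-13:15.
Viktor ∩ Ines ∩ Wiremu ∩ Imani ∩ Leo ∩ Arjun: 12:30-13:15.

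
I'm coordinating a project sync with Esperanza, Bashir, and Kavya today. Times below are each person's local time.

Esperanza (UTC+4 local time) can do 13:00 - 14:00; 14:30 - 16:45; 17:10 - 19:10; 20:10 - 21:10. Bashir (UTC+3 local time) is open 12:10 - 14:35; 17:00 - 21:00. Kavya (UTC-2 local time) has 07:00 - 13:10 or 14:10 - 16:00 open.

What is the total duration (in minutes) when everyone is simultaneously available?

Esperanza in UTC: 09:00-10:00, 10:30-12:45, 13:10-15:10, 16:10-17:10 (subtract 4h to convert from UTC+4).
Bashir in UTC: 09:10-11:35, 14:00-18:00 (subtract 3h to convert from UTC+3).
Kavya in UTC: 09:00-15:10, 16:10-18:00 (add 2h to convert from UTC-2).
Esperanza ∩ Bashir: 09:10-10:00, 10:30-11:35, 14:00-15:10, 16:10-17:10.
Esperanza ∩ Bashir ∩ Kavya: 09:10-10:00, 10:30-11:35, 14:00-15:10, 16:10-17:10.
Those are the intersection windows.
Summing the common windows: 50 + 65 + 70 + 60 = 245 minutes.

245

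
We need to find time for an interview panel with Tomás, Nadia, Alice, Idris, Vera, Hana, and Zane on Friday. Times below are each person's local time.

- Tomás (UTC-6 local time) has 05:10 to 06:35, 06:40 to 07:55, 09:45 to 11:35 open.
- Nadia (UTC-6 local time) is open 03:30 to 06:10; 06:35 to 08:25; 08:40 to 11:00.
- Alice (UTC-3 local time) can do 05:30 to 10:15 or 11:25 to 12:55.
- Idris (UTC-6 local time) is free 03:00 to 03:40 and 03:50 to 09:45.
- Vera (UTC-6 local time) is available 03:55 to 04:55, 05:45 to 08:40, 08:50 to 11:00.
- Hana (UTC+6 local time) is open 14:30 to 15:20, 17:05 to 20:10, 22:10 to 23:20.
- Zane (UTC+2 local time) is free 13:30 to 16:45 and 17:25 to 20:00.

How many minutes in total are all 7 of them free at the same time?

Tomás in UTC: 11:10-12:35, 12:40-13:55, 15:45-17:35 (add 6h to convert from UTC-6).
Nadia in UTC: 09:30-12:10, 12:35-14:25, 14:40-17:00 (add 6h to convert from UTC-6).
Alice in UTC: 08:30-13:15, 14:25-15:55 (add 3h to convert from UTC-3).
Idris in UTC: 09:00-09:40, 09:50-15:45 (add 6h to convert from UTC-6).
Vera in UTC: 09:55-10:55, 11:45-14:40, 14:50-17:00 (add 6h to convert from UTC-6).
Hana in UTC: 08:30-09:20, 11:05-14:10, 16:10-17:20 (subtract 6h to convert from UTC+6).
Zane in UTC: 11:30-14:45, 15:25-18:00 (subtract 2h to convert from UTC+2).
Tomás ∩ Nadia: 11:10-12:10, 12:40-13:55, 15:45-17:00.
Tomás ∩ Nadia ∩ Alice: 11:10-12:10, 12:40-13:15, 15:45-15:55.
Tomás ∩ Nadia ∩ Alice ∩ Idris: 11:10-12:10, 12:40-13:15.
Tomás ∩ Nadia ∩ Alice ∩ Idris ∩ Vera: 11:45-12:10, 12:40-13:15.
Tomás ∩ Nadia ∩ Alice ∩ Idris ∩ Vera ∩ Hana: 11:45-12:10, 12:40-13:15.
Tomás ∩ Nadia ∩ Alice ∩ Idris ∩ Vera ∩ Hana ∩ Zane: 11:45-12:10, 12:40-13:15.
Summing the common windows: 25 + 35 = 60 minutes.

60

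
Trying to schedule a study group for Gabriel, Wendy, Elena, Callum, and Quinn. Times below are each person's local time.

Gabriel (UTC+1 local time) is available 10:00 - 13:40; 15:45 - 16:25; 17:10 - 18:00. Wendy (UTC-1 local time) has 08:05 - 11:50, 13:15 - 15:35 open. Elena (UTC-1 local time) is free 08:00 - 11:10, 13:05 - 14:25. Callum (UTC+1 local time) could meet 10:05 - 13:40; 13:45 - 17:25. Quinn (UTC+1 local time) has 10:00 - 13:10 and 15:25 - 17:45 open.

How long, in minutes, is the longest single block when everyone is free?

185

Gabriel in UTC: 09:00-12:40, 14:45-15:25, 16:10-17:00 (subtract 1h to convert from UTC+1).
Wendy in UTC: 09:05-12:50, 14:15-16:35 (add 1h to convert from UTC-1).
Elena in UTC: 09:00-12:10, 14:05-15:25 (add 1h to convert from UTC-1).
Callum in UTC: 09:05-12:40, 12:45-16:25 (subtract 1h to convert from UTC+1).
Quinn in UTC: 09:00-12:10, 14:25-16:45 (subtract 1h to convert from UTC+1).
Gabriel ∩ Wendy: 09:05-12:40, 14:45-15:25, 16:10-16:35.
Gabriel ∩ Wendy ∩ Elena: 09:05-12:10, 14:45-15:25.
Gabriel ∩ Wendy ∩ Elena ∩ Callum: 09:05-12:10, 14:45-15:25.
Gabriel ∩ Wendy ∩ Elena ∩ Callum ∩ Quinn: 09:05-12:10, 14:45-15:25.
The longest is 09:05-12:10 at 185 minutes.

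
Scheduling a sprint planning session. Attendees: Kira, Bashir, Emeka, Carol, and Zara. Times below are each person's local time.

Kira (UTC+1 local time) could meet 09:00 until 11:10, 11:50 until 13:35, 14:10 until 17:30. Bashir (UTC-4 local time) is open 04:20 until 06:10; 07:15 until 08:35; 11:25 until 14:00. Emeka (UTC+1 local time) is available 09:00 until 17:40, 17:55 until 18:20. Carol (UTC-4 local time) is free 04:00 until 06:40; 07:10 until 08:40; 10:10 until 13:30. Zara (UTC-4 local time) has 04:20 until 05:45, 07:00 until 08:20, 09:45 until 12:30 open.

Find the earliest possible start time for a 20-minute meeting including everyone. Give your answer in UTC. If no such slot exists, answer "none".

08:20

Kira in UTC: 08:00-10:10, 10:50-12:35, 13:10-16:30 (subtract 1h to convert from UTC+1).
Bashir in UTC: 08:20-10:10, 11:15-12:35, 15:25-18:00 (add 4h to convert from UTC-4).
Emeka in UTC: 08:00-16:40, 16:55-17:20 (subtract 1h to convert from UTC+1).
Carol in UTC: 08:00-10:40, 11:10-12:40, 14:10-17:30 (add 4h to convert from UTC-4).
Zara in UTC: 08:20-09:45, 11:00-12:20, 13:45-16:30 (add 4h to convert from UTC-4).
Kira ∩ Bashir: 08:20-10:10, 11:15-12:35, 15:25-16:30.
Kira ∩ Bashir ∩ Emeka: 08:20-10:10, 11:15-12:35, 15:25-16:30.
Kira ∩ Bashir ∩ Emeka ∩ Carol: 08:20-10:10, 11:15-12:35, 15:25-16:30.
Kira ∩ Bashir ∩ Emeka ∩ Carol ∩ Zara: 08:20-09:45, 11:15-12:20, 15:25-16:30.
The first common window of at least 20 minutes is 08:20-09:45, so the earliest start is 08:20.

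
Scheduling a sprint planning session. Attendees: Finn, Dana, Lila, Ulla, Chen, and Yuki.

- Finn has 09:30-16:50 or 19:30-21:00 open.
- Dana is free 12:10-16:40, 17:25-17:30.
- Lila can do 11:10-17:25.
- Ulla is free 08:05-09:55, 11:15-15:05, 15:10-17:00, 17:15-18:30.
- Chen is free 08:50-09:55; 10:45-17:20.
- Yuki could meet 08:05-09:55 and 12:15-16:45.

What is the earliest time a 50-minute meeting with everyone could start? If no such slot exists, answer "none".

Finn ∩ Dana: 12:10-16:40.
Finn ∩ Dana ∩ Lila: 12:10-16:40.
Finn ∩ Dana ∩ Lila ∩ Ulla: 12:10-15:05, 15:10-16:40.
Finn ∩ Dana ∩ Lila ∩ Ulla ∩ Chen: 12:10-15:05, 15:10-16:40.
Finn ∩ Dana ∩ Lila ∩ Ulla ∩ Chen ∩ Yuki: 12:15-15:05, 15:10-16:40.
The first common window of at least 50 minutes is 12:15-15:05, so the earliest start is 12:15.

12:15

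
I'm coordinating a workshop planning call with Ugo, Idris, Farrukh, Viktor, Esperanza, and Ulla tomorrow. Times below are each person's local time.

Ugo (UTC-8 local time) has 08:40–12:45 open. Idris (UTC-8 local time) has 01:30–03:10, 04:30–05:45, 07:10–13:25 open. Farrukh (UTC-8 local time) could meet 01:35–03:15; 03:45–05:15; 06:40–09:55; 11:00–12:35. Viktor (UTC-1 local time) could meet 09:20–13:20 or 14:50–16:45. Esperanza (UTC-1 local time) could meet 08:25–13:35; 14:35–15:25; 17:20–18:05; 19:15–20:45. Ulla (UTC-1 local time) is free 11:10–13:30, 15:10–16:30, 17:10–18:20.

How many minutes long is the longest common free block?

0

Ugo in UTC: 16:40-20:45 (add 8h to convert from UTC-8).
Idris in UTC: 09:30-11:10, 12:30-13:45, 15:10-21:25 (add 8h to convert from UTC-8).
Farrukh in UTC: 09:35-11:15, 11:45-13:15, 14:40-17:55, 19:00-20:35 (add 8h to convert from UTC-8).
Viktor in UTC: 10:20-14:20, 15:50-17:45 (add 1h to convert from UTC-1).
Esperanza in UTC: 09:25-14:35, 15:35-16:25, 18:20-19:05, 20:15-21:45 (add 1h to convert from UTC-1).
Ulla in UTC: 12:10-14:30, 16:10-17:30, 18:10-19:20 (add 1h to convert from UTC-1).
Ugo ∩ Idris: 16:40-20:45.
Ugo ∩ Idris ∩ Farrukh: 16:40-17:55, 19:00-20:35.
Ugo ∩ Idris ∩ Farrukh ∩ Viktor: 16:40-17:45.
Ugo ∩ Idris ∩ Farrukh ∩ Viktor ∩ Esperanza: ∅.
Ugo ∩ Idris ∩ Farrukh ∩ Viktor ∩ Esperanza ∩ Ulla: ∅.
There is no time when everyone is free.
No common window exists, so the longest block is 0 minutes.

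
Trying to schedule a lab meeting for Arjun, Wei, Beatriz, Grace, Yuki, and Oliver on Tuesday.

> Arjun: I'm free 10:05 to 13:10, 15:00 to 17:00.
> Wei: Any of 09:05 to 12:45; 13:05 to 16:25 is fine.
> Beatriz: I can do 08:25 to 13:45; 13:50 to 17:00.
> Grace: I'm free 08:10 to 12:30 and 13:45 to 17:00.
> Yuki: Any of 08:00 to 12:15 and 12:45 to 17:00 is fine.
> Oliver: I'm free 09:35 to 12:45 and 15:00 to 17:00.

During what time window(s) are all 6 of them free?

Arjun ∩ Wei: 10:05-12:45, 13:05-13:10, 15:00-16:25.
Arjun ∩ Wei ∩ Beatriz: 10:05-12:45, 13:05-13:10, 15:00-16:25.
Arjun ∩ Wei ∩ Beatriz ∩ Grace: 10:05-12:30, 15:00-16:25.
Arjun ∩ Wei ∩ Beatriz ∩ Grace ∩ Yuki: 10:05-12:15, 15:00-16:25.
Arjun ∩ Wei ∩ Beatriz ∩ Grace ∩ Yuki ∩ Oliver: 10:05-12:15, 15:00-16:25.

10:05-12:15, 15:00-16:25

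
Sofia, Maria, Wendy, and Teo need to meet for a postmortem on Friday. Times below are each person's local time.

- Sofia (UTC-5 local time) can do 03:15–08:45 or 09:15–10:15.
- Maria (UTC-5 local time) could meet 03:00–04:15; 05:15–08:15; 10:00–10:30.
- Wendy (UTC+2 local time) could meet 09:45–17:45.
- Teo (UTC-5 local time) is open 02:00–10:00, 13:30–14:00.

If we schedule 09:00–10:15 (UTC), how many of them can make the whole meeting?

3

Sofia in UTC: 08:15-13:45, 14:15-15:15 (add 5h to convert from UTC-5).
Maria in UTC: 08:00-09:15, 10:15-13:15, 15:00-15:30 (add 5h to convert from UTC-5).
Wendy in UTC: 07:45-15:45 (subtract 2h to convert from UTC+2).
Teo in UTC: 07:00-15:00, 18:30-19:00 (add 5h to convert from UTC-5).
Sofia, Wendy, and Teo can make the full 09:00-10:15 slot — that's 3.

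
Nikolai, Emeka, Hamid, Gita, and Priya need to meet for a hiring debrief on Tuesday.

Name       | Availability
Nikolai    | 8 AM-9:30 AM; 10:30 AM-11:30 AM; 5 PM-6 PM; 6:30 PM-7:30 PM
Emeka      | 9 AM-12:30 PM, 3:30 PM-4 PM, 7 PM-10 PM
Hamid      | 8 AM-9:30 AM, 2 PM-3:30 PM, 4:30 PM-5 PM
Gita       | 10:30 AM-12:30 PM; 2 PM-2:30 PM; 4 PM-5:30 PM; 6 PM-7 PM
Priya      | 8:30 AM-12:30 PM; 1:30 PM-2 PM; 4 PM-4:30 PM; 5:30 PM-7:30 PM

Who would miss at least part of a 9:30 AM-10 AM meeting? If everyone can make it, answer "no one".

Gita, Hamid, Nikolai

Nikolai: not fully free for 09:30-10:00. Emeka: free for 09:30-10:00. Hamid: not fully free for 09:30-10:00. Gita: not fully free for 09:30-10:00. Priya: free for 09:30-10:00.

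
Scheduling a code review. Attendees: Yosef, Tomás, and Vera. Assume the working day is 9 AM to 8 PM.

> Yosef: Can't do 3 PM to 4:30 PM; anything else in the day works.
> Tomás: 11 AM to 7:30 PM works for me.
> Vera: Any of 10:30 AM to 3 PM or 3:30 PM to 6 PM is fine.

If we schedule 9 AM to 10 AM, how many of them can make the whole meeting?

1

Yosef free: 09:00-15:00, 16:30-20:00 (invert busy blocks within the working day).
Tomás free: 11:00-19:30.
Vera free: 10:30-15:00, 15:30-18:00.
Yosef can make the full 09:00-10:00 slot — that's 1.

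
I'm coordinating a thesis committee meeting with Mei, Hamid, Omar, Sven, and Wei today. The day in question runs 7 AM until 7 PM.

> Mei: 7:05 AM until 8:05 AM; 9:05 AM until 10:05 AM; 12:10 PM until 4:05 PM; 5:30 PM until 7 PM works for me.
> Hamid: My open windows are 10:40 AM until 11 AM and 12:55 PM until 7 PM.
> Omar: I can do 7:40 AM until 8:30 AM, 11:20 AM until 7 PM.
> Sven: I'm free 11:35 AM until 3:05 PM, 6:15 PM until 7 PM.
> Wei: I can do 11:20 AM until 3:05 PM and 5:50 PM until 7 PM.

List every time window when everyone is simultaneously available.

12:55-15:05, 18:15-19:00

Mei ∩ Hamid: 12:55-16:05, 17:30-19:00.
Mei ∩ Hamid ∩ Omar: 12:55-16:05, 17:30-19:00.
Mei ∩ Hamid ∩ Omar ∩ Sven: 12:55-15:05, 18:15-19:00.
Mei ∩ Hamid ∩ Omar ∩ Sven ∩ Wei: 12:55-15:05, 18:15-19:00.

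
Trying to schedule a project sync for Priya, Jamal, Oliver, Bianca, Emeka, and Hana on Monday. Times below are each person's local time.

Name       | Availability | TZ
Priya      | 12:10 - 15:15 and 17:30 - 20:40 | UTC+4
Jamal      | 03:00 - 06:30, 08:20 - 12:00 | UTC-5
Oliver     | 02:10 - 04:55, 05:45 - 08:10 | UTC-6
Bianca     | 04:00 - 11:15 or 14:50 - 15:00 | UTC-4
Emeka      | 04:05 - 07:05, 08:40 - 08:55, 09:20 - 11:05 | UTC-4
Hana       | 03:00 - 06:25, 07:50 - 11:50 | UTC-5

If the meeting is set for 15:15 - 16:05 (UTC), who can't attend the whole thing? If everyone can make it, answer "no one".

Bianca, Emeka, Oliver

Priya in UTC: 08:10-11:15, 13:30-16:40 (subtract 4h to convert from UTC+4).
Jamal in UTC: 08:00-11:30, 13:20-17:00 (add 5h to convert from UTC-5).
Oliver in UTC: 08:10-10:55, 11:45-14:10 (add 6h to convert from UTC-6).
Bianca in UTC: 08:00-15:15, 18:50-19:00 (add 4h to convert from UTC-4).
Emeka in UTC: 08:05-11:05, 12:40-12:55, 13:20-15:05 (add 4h to convert from UTC-4).
Hana in UTC: 08:00-11:25, 12:50-16:50 (add 5h to convert from UTC-5).
Priya: free for 15:15-16:05. Jamal: free for 15:15-16:05. Oliver: not fully free for 15:15-16:05. Bianca: not fully free for 15:15-16:05. Emeka: not fully free for 15:15-16:05. Hana: free for 15:15-16:05.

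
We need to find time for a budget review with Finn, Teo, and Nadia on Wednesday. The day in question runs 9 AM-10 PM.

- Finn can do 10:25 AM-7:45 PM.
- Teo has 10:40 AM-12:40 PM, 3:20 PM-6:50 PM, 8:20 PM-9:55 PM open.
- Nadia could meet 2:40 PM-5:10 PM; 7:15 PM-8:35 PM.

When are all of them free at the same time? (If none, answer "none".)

15:20-17:10

Finn ∩ Teo: 10:40-12:40, 15:20-18:50.
Finn ∩ Teo ∩ Nadia: 15:20-17:10.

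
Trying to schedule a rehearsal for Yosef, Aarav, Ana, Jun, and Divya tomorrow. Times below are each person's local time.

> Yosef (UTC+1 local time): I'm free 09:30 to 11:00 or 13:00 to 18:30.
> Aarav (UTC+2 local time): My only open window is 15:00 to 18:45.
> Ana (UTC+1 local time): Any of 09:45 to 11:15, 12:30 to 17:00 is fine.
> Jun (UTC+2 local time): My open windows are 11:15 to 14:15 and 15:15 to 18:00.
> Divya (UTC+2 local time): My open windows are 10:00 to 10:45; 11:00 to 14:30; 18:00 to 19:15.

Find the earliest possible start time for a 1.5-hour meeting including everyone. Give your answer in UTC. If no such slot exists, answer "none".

none

Yosef in UTC: 08:30-10:00, 12:00-17:30 (subtract 1h to convert from UTC+1).
Aarav in UTC: 13:00-16:45 (subtract 2h to convert from UTC+2).
Ana in UTC: 08:45-10:15, 11:30-16:00 (subtract 1h to convert from UTC+1).
Jun in UTC: 09:15-12:15, 13:15-16:00 (subtract 2h to convert from UTC+2).
Divya in UTC: 08:00-08:45, 09:00-12:30, 16:00-17:15 (subtract 2h to convert from UTC+2).
Yosef ∩ Aarav: 13:00-16:45.
Yosef ∩ Aarav ∩ Ana: 13:00-16:00.
Yosef ∩ Aarav ∩ Ana ∩ Jun: 13:15-16:00.
Yosef ∩ Aarav ∩ Ana ∩ Jun ∩ Divya: ∅.
There is no time when everyone is free.
No common window is at least 90 minutes long.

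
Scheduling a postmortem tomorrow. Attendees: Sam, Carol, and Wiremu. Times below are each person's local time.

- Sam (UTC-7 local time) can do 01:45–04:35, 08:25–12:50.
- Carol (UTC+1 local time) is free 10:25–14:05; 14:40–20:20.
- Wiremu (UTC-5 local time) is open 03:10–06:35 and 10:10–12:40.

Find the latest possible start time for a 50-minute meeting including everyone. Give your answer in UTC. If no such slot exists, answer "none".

Sam in UTC: 08:45-11:35, 15:25-19:50 (add 7h to convert from UTC-7).
Carol in UTC: 09:25-13:05, 13:40-19:20 (subtract 1h to convert from UTC+1).
Wiremu in UTC: 08:10-11:35, 15:10-17:40 (add 5h to convert from UTC-5).
Sam ∩ Carol: 09:25-11:35, 15:25-19:20.
Sam ∩ Carol ∩ Wiremu: 09:25-11:35, 15:25-17:40.
The last common window of at least 50 minutes is 15:25-17:40; a 50-minute meeting can start as late as 16:50 and still end by 17:40.

16:50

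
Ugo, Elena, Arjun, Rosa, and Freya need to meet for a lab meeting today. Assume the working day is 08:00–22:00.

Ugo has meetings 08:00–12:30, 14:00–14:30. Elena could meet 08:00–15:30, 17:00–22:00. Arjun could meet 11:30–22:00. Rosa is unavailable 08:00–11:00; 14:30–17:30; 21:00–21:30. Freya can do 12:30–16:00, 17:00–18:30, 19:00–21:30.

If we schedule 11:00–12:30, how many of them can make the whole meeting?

2

Ugo free: 12:30-14:00, 14:30-22:00 (invert busy blocks within the working day).
Elena free: 08:00-15:30, 17:00-22:00.
Arjun free: 11:30-22:00.
Rosa free: 11:00-14:30, 17:30-21:00, 21:30-22:00 (invert busy blocks within the working day).
Freya free: 12:30-16:00, 17:00-18:30, 19:00-21:30.
Elena and Rosa can make the full 11:00-12:30 slot — that's 2.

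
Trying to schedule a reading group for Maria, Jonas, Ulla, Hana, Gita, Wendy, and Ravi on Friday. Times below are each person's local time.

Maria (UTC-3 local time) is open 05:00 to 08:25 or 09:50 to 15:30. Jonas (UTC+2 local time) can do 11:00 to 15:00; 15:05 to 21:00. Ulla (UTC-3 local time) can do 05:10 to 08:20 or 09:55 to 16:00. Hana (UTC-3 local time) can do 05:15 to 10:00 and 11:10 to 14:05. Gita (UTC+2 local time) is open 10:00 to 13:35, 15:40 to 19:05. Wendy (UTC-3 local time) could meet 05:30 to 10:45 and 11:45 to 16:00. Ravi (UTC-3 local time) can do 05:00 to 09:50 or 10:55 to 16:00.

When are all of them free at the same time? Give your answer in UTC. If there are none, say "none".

09:00-11:20, 14:45-17:05

Maria in UTC: 08:00-11:25, 12:50-18:30 (add 3h to convert from UTC-3).
Jonas in UTC: 09:00-13:00, 13:05-19:00 (subtract 2h to convert from UTC+2).
Ulla in UTC: 08:10-11:20, 12:55-19:00 (add 3h to convert from UTC-3).
Hana in UTC: 08:15-13:00, 14:10-17:05 (add 3h to convert from UTC-3).
Gita in UTC: 08:00-11:35, 13:40-17:05 (subtract 2h to convert from UTC+2).
Wendy in UTC: 08:30-13:45, 14:45-19:00 (add 3h to convert from UTC-3).
Ravi in UTC: 08:00-12:50, 13:55-19:00 (add 3h to convert from UTC-3).
Maria ∩ Jonas: 09:00-11:25, 12:50-13:00, 13:05-18:30.
Maria ∩ Jonas ∩ Ulla: 09:00-11:20, 12:55-13:00, 13:05-18:30.
Maria ∩ Jonas ∩ Ulla ∩ Hana: 09:00-11:20, 12:55-13:00, 14:10-17:05.
Maria ∩ Jonas ∩ Ulla ∩ Hana ∩ Gita: 09:00-11:20, 14:10-17:05.
Maria ∩ Jonas ∩ Ulla ∩ Hana ∩ Gita ∩ Wendy: 09:00-11:20, 14:45-17:05.
Maria ∩ Jonas ∩ Ulla ∩ Hana ∩ Gita ∩ Wendy ∩ Ravi: 09:00-11:20, 14:45-17:05.
So the common availability across everyone is 09:00-11:20, 14:45-17:05.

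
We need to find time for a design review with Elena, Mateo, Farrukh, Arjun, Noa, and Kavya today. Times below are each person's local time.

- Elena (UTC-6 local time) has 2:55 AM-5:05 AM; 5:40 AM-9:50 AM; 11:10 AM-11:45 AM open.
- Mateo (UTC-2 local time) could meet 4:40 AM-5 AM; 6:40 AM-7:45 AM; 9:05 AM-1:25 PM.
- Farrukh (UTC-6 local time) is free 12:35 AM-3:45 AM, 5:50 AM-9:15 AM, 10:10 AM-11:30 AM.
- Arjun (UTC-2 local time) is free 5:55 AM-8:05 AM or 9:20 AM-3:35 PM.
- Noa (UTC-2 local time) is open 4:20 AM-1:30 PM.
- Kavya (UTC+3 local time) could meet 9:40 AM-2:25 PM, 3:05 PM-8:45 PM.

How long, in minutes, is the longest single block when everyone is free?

Elena in UTC: 08:55-11:05, 11:40-15:50, 17:10-17:45 (add 6h to convert from UTC-6).
Mateo in UTC: 06:40-07:00, 08:40-09:45, 11:05-15:25 (add 2h to convert from UTC-2).
Farrukh in UTC: 06:35-09:45, 11:50-15:15, 16:10-17:30 (add 6h to convert from UTC-6).
Arjun in UTC: 07:55-10:05, 11:20-17:35 (add 2h to convert from UTC-2).
Noa in UTC: 06:20-15:30 (add 2h to convert from UTC-2).
Kavya in UTC: 06:40-11:25, 12:05-17:45 (subtract 3h to convert from UTC+3).
Elena ∩ Mateo: 08:55-09:45, 11:40-15:25.
Elena ∩ Mateo ∩ Farrukh: 08:55-09:45, 11:50-15:15.
Elena ∩ Mateo ∩ Farrukh ∩ Arjun: 08:55-09:45, 11:50-15:15.
Elena ∩ Mateo ∩ Farrukh ∩ Arjun ∩ Noa: 08:55-09:45, 11:50-15:15.
Elena ∩ Mateo ∩ Farrukh ∩ Arjun ∩ Noa ∩ Kavya: 08:55-09:45, 12:05-15:15.
The longest is 12:05-15:15 at 190 minutes.

190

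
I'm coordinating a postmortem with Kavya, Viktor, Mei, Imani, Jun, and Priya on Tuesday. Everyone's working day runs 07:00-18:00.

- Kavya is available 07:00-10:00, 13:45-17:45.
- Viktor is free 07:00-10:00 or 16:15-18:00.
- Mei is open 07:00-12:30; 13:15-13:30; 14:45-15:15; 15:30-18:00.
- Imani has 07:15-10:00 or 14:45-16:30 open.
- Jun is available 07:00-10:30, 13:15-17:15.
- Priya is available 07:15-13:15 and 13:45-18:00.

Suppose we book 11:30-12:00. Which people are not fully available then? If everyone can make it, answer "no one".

Imani, Jun, Kavya, Viktor

Kavya: not fully free for 11:30-12:00. Viktor: not fully free for 11:30-12:00. Mei: free for 11:30-12:00. Imani: not fully free for 11:30-12:00. Jun: not fully free for 11:30-12:00. Priya: free for 11:30-12:00.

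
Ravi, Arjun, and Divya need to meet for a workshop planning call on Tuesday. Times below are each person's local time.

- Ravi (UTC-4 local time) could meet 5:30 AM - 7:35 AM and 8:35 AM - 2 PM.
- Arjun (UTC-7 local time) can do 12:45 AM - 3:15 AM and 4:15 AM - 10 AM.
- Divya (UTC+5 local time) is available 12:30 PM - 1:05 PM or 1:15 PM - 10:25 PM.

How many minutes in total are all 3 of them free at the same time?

330

Ravi in UTC: 09:30-11:35, 12:35-18:00 (add 4h to convert from UTC-4).
Arjun in UTC: 07:45-10:15, 11:15-17:00 (add 7h to convert from UTC-7).
Divya in UTC: 07:30-08:05, 08:15-17:25 (subtract 5h to convert from UTC+5).
Ravi ∩ Arjun: 09:30-10:15, 11:15-11:35, 12:35-17:00.
Ravi ∩ Arjun ∩ Divya: 09:30-10:15, 11:15-11:35, 12:35-17:00.
Those are the intersection windows.
Summing the common windows: 45 + 20 + 265 = 330 minutes.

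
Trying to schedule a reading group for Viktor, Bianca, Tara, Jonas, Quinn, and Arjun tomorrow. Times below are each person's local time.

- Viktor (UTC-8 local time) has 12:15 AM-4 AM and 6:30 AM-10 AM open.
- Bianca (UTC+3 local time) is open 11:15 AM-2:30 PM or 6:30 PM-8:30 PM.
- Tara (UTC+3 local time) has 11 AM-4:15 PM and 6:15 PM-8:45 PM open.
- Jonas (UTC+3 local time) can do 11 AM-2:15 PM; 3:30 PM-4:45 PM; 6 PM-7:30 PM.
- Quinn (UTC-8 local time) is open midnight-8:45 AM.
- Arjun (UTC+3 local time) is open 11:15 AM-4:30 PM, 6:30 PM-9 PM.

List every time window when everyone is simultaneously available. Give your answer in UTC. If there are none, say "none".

Viktor in UTC: 08:15-12:00, 14:30-18:00 (add 8h to convert from UTC-8).
Bianca in UTC: 08:15-11:30, 15:30-17:30 (subtract 3h to convert from UTC+3).
Tara in UTC: 08:00-13:15, 15:15-17:45 (subtract 3h to convert from UTC+3).
Jonas in UTC: 08:00-11:15, 12:30-13:45, 15:00-16:30 (subtract 3h to convert from UTC+3).
Quinn in UTC: 08:00-16:45 (add 8h to convert from UTC-8).
Arjun in UTC: 08:15-13:30, 15:30-18:00 (subtract 3h to convert from UTC+3).
Viktor ∩ Bianca: 08:15-11:30, 15:30-17:30.
Viktor ∩ Bianca ∩ Tara: 08:15-11:30, 15:30-17:30.
Viktor ∩ Bianca ∩ Tara ∩ Jonas: 08:15-11:15, 15:30-16:30.
Viktor ∩ Bianca ∩ Tara ∩ Jonas ∩ Quinn: 08:15-11:15, 15:30-16:30.
Viktor ∩ Bianca ∩ Tara ∩ Jonas ∩ Quinn ∩ Arjun: 08:15-11:15, 15:30-16:30.

08:15-11:15, 15:30-16:30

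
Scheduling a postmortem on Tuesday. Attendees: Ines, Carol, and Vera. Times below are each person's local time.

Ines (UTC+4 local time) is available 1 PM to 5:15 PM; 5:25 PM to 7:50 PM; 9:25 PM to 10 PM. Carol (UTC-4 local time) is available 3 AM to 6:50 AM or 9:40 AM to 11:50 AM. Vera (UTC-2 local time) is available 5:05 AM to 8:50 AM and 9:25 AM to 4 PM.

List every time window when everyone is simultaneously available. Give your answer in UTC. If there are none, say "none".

09:00-10:50, 13:40-15:50

Ines in UTC: 09:00-13:15, 13:25-15:50, 17:25-18:00 (subtract 4h to convert from UTC+4).
Carol in UTC: 07:00-10:50, 13:40-15:50 (add 4h to convert from UTC-4).
Vera in UTC: 07:05-10:50, 11:25-18:00 (add 2h to convert from UTC-2).
Ines ∩ Carol: 09:00-10:50, 13:40-15:50.
Ines ∩ Carol ∩ Vera: 09:00-10:50, 13:40-15:50.
Those are the intersection windows.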